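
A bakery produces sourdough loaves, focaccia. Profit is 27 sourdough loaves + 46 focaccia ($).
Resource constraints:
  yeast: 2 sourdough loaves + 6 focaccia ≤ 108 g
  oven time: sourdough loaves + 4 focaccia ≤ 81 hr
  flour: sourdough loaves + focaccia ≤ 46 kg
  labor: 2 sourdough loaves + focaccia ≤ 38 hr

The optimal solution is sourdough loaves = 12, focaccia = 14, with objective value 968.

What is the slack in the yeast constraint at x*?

0

yeast used = 2·12 + 6·14 = 108; slack = 108 − 108 = 0.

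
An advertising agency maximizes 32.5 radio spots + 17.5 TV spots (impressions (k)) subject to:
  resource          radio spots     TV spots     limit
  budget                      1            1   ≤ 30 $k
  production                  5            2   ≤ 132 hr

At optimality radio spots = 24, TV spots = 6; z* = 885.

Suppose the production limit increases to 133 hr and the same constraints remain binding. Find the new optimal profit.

890

Both budget and production are binding at x*.
From A_Bᵀ y = c: 1·y_budget + 5·y_production = 32.5; 1·y_budget + 2·y_production = 17.5.
This yields shadow prices y_budget = 7.5, y_production = 5.
Δz = y_production·Δb = 5 × (1) = 5, so new z* = 885 + 5 = 890.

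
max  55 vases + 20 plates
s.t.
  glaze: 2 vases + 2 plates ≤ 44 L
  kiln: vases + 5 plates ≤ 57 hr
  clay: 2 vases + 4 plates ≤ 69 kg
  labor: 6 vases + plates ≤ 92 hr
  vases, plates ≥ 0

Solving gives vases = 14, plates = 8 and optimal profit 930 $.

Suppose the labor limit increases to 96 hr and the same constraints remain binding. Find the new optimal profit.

Binding: glaze and labor. Non-binding: kiln (3 unused), clay (9 unused).
Since kiln, clay are not tight, their duals are 0.
The binding rows give the dual system: 2·y_glaze + 6·y_labor = 55 and 2·y_glaze + 1·y_labor = 20.
This yields shadow prices y_glaze = 6.5, y_labor = 7.
Δz = y_labor·Δb = 7 × (4) = 28, so new z* = 930 + 28 = 958.

958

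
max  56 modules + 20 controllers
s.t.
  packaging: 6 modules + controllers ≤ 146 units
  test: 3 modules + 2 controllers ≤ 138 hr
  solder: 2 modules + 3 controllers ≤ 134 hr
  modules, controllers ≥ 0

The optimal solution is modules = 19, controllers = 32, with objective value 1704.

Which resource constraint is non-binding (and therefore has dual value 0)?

packaging: 146/146 (binding)
test: 121/138 (slack 17)
solder: 134/134 (binding)
By complementary slackness, a constraint with positive slack has shadow price 0 → test.

test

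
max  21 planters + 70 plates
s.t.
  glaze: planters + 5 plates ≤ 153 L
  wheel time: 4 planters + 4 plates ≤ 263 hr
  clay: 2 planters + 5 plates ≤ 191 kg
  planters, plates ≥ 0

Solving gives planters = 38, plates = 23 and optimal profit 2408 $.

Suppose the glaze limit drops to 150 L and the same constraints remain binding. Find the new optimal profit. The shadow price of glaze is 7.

2387

Δb = -3, so new z* = 2408 + (7)·(-3) = 2408 − 21 = 2387.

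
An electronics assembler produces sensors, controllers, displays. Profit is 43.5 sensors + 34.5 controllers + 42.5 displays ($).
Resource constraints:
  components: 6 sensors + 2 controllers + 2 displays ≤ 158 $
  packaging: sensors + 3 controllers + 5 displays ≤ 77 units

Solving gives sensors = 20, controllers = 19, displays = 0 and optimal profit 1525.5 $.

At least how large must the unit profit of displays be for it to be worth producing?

49.5

Check each constraint at x*: components 158/158 (tight); packaging 77/77 (tight).
Dual feasibility on the basic columns requires 6·y_components + 1·y_packaging = 43.5, 2·y_components + 3·y_packaging = 34.5.
This yields shadow prices y_components = 6, y_packaging = 7.5.
displays enters the basis when its profit ≥ yᵀa₃ = 6·2 + 7.5·5 = 49.5.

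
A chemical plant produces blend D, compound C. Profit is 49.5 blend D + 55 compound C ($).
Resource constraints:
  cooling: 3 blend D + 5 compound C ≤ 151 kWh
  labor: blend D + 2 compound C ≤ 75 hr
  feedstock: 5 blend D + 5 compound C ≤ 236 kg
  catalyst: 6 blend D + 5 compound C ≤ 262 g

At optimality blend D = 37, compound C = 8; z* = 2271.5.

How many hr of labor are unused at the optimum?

22

labor used = 1·37 + 2·8 = 53; slack = 75 − 53 = 22.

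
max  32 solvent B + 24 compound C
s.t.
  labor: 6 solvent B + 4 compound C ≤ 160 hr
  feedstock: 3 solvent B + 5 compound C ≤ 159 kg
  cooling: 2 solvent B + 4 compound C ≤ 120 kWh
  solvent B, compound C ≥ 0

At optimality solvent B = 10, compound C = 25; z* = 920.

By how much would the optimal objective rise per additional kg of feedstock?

At the optimum: labor uses 160 of 160 (binding); feedstock uses 155 of 159 (slack = 4); cooling uses 120 of 120 (binding).
Since feedstock is not tight, its dual is 0.
Dual feasibility on the basic columns requires 6·y_labor + 2·y_cooling = 32, 4·y_labor + 4·y_cooling = 24.
This yields shadow prices y_labor = 5, y_cooling = 1.
Shadow price of feedstock = 0.

0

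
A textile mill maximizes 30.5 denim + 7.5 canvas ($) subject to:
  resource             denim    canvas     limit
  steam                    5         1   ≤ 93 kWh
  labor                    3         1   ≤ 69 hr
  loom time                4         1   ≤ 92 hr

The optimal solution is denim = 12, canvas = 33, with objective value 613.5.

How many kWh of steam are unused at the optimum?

0

steam used = 5·12 + 1·33 = 93; slack = 93 − 93 = 0.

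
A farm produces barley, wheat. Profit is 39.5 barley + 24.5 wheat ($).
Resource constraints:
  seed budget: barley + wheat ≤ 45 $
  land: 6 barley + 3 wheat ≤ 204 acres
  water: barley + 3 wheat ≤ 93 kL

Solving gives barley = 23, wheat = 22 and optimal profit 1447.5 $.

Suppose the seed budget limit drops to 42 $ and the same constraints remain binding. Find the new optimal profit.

1419

At the optimum: seed budget uses 45 of 45 (binding); land uses 204 of 204 (binding); water uses 89 of 93 (slack = 4).
Since water is not tight, its dual is 0.
From A_Bᵀ y = c: 1·y_seed budget + 6·y_land = 39.5; 1·y_seed budget + 3·y_land = 24.5.
→ y_seed budget = 9.5 and y_land = 5.
Δz = y_seed budget·Δb = 9.5 × (-3) = -28.5, so new z* = 1447.5 − 28.5 = 1419.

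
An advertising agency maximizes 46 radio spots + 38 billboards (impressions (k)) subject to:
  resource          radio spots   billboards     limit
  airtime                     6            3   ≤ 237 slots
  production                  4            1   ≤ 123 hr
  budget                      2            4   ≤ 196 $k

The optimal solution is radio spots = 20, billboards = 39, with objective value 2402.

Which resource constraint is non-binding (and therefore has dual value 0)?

airtime: 237/237 (binding)
production: 119/123 (slack 4)
budget: 196/196 (binding)
By complementary slackness, a constraint with positive slack has shadow price 0 → production.

production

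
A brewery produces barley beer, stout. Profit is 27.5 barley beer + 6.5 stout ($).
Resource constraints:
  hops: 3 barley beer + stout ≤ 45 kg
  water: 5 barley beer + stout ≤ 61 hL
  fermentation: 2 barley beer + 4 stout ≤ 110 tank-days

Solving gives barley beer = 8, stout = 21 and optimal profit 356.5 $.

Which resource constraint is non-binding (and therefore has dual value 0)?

hops: 45/45 (binding)
water: 61/61 (binding)
fermentation: 100/110 (slack 10)
By complementary slackness, a constraint with positive slack has shadow price 0 → fermentation.

fermentation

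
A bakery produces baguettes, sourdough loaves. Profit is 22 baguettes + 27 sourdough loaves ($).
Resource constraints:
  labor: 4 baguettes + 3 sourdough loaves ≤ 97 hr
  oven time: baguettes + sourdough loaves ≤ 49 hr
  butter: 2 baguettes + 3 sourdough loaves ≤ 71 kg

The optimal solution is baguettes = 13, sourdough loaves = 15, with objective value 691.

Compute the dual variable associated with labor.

Check each constraint at x*: labor 97/97 (tight); oven time 28/49 (slack 21); butter 71/71 (tight).
Since oven time is not tight, its dual is 0.
Dual feasibility on the basic columns requires 4·y_labor + 2·y_butter = 22, 3·y_labor + 3·y_butter = 27.
Solving: y_labor = 2, y_butter = 7.
Shadow price of labor = 2.

2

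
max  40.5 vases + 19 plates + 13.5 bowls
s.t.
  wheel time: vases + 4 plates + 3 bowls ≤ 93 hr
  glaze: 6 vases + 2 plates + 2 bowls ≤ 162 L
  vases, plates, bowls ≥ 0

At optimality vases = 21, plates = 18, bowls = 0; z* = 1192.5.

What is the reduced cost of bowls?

Check each constraint at x*: wheel time 93/93 (tight); glaze 162/162 (tight).
The binding rows give the dual system: 1·y_wheel time + 6·y_glaze = 40.5 and 4·y_wheel time + 2·y_glaze = 19.
This yields shadow prices y_wheel time = 1.5, y_glaze = 6.5.
Reduced cost of bowls: c₃ − yᵀa₃ = 13.5 − (1.5·3 + 6.5·2) = 13.5 − 17.5 = -4.

-4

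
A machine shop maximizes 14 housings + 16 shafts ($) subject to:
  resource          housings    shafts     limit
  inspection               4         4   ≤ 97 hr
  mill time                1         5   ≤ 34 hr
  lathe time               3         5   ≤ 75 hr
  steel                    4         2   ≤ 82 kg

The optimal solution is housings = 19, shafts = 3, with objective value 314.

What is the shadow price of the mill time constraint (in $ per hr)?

At the optimum: inspection uses 88 of 97 (slack = 9); mill time uses 34 of 34 (binding); lathe time uses 72 of 75 (slack = 3); steel uses 82 of 82 (binding).
Since inspection, lathe time are not tight, their duals are 0.
From A_Bᵀ y = c: 1·y_mill time + 4·y_steel = 14; 5·y_mill time + 2·y_steel = 16.
Solving: y_mill time = 2, y_steel = 3.
Shadow price of mill time = 2.

2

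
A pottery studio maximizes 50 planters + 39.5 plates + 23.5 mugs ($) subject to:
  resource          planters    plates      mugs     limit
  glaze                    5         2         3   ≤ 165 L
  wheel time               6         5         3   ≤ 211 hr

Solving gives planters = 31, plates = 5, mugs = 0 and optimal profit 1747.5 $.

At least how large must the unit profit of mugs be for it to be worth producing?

At the optimum: glaze uses 165 of 165 (binding); wheel time uses 211 of 211 (binding).
The binding rows give the dual system: 5·y_glaze + 6·y_wheel time = 50 and 2·y_glaze + 5·y_wheel time = 39.5.
Solving: y_glaze = 1, y_wheel time = 7.5.
mugs enters the basis when its profit ≥ yᵀa₃ = 1·3 + 7.5·3 = 25.5.

25.5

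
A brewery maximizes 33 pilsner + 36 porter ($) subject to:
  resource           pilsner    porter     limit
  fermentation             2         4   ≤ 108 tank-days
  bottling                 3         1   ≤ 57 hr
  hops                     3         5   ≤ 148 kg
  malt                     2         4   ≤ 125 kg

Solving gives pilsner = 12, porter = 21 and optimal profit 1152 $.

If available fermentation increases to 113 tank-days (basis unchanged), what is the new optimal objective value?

1189.5

Binding: fermentation and bottling. Non-binding: hops (7 unused), malt (17 unused).
Since hops, malt are not tight, their duals are 0.
From A_Bᵀ y = c: 2·y_fermentation + 3·y_bottling = 33; 4·y_fermentation + 1·y_bottling = 36.
This yields shadow prices y_fermentation = 7.5, y_bottling = 6.
Δz = y_fermentation·Δb = 7.5 × (5) = 37.5, so new z* = 1152 + 37.5 = 1189.5.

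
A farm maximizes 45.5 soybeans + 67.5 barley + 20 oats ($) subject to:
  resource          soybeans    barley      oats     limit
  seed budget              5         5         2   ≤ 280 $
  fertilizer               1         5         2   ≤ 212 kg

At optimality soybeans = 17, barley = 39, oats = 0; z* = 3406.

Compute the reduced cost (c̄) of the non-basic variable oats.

-7

Check each constraint at x*: seed budget 280/280 (tight); fertilizer 212/212 (tight).
Dual feasibility on the basic columns requires 5·y_seed budget + 1·y_fertilizer = 45.5, 5·y_seed budget + 5·y_fertilizer = 67.5.
Solving: y_seed budget = 8, y_fertilizer = 5.5.
Reduced cost of oats: c₃ − yᵀa₃ = 20 − (8·2 + 5.5·2) = 20 − 27 = -7.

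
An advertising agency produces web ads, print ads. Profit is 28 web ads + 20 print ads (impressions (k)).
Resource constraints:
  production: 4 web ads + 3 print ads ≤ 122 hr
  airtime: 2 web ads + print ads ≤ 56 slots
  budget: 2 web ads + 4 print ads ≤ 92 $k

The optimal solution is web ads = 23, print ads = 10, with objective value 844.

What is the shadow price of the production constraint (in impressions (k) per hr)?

At the optimum: production uses 122 of 122 (binding); airtime uses 56 of 56 (binding); budget uses 86 of 92 (slack = 6).
Since budget is not tight, its dual is 0.
From A_Bᵀ y = c: 4·y_production + 2·y_airtime = 28; 3·y_production + 1·y_airtime = 20.
→ y_production = 6 and y_airtime = 2.
Shadow price of production = 6.

6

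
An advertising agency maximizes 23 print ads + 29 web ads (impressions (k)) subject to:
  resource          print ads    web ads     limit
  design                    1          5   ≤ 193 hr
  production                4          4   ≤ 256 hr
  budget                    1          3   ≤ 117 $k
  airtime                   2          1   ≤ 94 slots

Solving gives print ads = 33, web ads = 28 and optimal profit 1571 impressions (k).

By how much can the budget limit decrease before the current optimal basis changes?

Binding constraints: budget, airtime. The basis is B = [[1,3],[2,1]] with det -5.
Per unit decrease in budget, x* moves by d = (0.2, -0.4).
The basis stays optimal until web ads reaches 0; allowable decrease = 70 $k.

70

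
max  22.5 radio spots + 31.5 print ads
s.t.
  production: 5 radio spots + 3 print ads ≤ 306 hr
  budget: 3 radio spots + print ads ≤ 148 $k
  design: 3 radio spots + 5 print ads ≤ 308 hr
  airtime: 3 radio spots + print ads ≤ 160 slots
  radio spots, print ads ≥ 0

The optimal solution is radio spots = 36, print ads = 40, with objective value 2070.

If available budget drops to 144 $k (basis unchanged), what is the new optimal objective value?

Check each constraint at x*: production 300/306 (slack 6); budget 148/148 (tight); design 308/308 (tight); airtime 148/160 (slack 12).
Slack constraints have shadow price 0 (complementary slackness).
Dual feasibility on the basic columns requires 3·y_budget + 3·y_design = 22.5, 1·y_budget + 5·y_design = 31.5.
→ y_budget = 1.5 and y_design = 6.
Δz = y_budget·Δb = 1.5 × (-4) = -6, so new z* = 2070 − 6 = 2064.

2064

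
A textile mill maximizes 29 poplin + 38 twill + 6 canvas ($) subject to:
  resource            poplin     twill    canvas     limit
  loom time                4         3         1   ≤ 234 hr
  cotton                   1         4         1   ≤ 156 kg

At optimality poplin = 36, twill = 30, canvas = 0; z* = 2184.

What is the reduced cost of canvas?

-5

Check each constraint at x*: loom time 234/234 (tight); cotton 156/156 (tight).
The binding rows give the dual system: 4·y_loom time + 1·y_cotton = 29 and 3·y_loom time + 4·y_cotton = 38.
This yields shadow prices y_loom time = 6, y_cotton = 5.
Reduced cost of canvas: c₃ − yᵀa₃ = 6 − (6·1 + 5·1) = 6 − 11 = -5.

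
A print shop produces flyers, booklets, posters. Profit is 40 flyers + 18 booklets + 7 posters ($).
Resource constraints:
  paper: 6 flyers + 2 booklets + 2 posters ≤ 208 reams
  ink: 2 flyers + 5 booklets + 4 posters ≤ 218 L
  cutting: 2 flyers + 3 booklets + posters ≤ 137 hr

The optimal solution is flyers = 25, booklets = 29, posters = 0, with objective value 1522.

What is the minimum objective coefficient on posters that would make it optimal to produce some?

14

At the optimum: paper uses 208 of 208 (binding); ink uses 195 of 218 (slack = 23); cutting uses 137 of 137 (binding).
Slack constraints have shadow price 0 (complementary slackness).
The binding rows give the dual system: 6·y_paper + 2·y_cutting = 40 and 2·y_paper + 3·y_cutting = 18.
Solving: y_paper = 6, y_cutting = 2.
posters enters the basis when its profit ≥ yᵀa₃ = 6·2 + 2·1 = 14.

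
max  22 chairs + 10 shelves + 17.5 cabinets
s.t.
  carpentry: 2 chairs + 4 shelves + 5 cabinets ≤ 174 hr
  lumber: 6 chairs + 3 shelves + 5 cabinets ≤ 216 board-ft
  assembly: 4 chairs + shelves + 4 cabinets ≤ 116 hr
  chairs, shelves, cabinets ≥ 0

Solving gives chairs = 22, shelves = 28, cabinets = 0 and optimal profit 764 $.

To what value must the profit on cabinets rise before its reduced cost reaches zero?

Binding: lumber and assembly. Non-binding: carpentry (18 unused).
By complementary slackness, y = 0 for the non-binding constraint.
The binding rows give the dual system: 6·y_lumber + 4·y_assembly = 22 and 3·y_lumber + 1·y_assembly = 10.
→ y_lumber = 3 and y_assembly = 1.
cabinets enters the basis when its profit ≥ yᵀa₃ = 3·5 + 1·4 = 19.

19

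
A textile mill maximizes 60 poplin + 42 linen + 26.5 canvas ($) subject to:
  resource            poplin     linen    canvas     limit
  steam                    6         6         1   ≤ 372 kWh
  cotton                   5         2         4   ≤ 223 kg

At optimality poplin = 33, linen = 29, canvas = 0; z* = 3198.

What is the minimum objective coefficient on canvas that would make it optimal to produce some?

Both steam and cotton are binding at x*.
From A_Bᵀ y = c: 6·y_steam + 5·y_cotton = 60; 6·y_steam + 2·y_cotton = 42.
Solving: y_steam = 5, y_cotton = 6.
canvas enters the basis when its profit ≥ yᵀa₃ = 5·1 + 6·4 = 29.

29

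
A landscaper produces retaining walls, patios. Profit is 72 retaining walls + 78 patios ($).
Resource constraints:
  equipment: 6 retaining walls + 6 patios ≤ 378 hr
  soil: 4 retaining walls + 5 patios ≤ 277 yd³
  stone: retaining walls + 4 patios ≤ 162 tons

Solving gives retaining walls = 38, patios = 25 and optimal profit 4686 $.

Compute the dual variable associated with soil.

6

Check each constraint at x*: equipment 378/378 (tight); soil 277/277 (tight); stone 138/162 (slack 24).
Slack constraints have shadow price 0 (complementary slackness).
The binding rows give the dual system: 6·y_equipment + 4·y_soil = 72 and 6·y_equipment + 5·y_soil = 78.
→ y_equipment = 8 and y_soil = 6.
Shadow price of soil = 6.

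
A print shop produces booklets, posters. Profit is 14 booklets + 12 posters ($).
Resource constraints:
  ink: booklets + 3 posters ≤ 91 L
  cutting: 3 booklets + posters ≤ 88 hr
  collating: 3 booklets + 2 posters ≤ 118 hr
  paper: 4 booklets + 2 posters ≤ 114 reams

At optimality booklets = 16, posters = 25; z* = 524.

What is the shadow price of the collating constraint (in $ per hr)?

0

At the optimum: ink uses 91 of 91 (binding); cutting uses 73 of 88 (slack = 15); collating uses 98 of 118 (slack = 20); paper uses 114 of 114 (binding).
Slack constraints have shadow price 0 (complementary slackness).
From A_Bᵀ y = c: 1·y_ink + 4·y_paper = 14; 3·y_ink + 2·y_paper = 12.
This yields shadow prices y_ink = 2, y_paper = 3.
Shadow price of collating = 0.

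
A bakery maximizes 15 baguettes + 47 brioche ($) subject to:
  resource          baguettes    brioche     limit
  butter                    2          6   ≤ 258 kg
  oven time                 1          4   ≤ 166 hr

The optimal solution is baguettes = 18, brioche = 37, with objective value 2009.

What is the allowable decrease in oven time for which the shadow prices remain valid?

Binding constraints: butter, oven time. The basis is B = [[2,6],[1,4]] with det 2.
Per unit decrease in oven time, x* moves by d = (3, -1).
The basis stays optimal until brioche reaches 0; allowable decrease = 37 hr.

37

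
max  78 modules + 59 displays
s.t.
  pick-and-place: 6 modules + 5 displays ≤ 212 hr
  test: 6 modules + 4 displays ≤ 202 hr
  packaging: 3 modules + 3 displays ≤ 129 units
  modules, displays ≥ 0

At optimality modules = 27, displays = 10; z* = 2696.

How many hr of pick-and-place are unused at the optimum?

0

pick-and-place used = 6·27 + 5·10 = 212; slack = 212 − 212 = 0.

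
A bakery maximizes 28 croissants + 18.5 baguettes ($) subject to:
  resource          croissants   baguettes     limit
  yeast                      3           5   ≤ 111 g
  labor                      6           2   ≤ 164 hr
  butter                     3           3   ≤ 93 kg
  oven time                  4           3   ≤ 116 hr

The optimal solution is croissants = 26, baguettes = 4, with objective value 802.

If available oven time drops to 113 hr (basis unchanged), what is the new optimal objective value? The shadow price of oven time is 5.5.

785.5

Δb = -3, so new z* = 802 + (5.5)·(-3) = 802 − 16.5 = 785.5.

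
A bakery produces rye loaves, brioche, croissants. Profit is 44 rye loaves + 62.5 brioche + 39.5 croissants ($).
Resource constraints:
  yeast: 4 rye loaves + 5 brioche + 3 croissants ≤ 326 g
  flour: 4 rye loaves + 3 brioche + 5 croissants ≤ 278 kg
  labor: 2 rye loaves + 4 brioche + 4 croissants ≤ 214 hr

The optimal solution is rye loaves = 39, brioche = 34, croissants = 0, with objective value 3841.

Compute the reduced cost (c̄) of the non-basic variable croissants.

Check each constraint at x*: yeast 326/326 (tight); flour 258/278 (slack 20); labor 214/214 (tight).
Slack constraints have shadow price 0 (complementary slackness).
The binding rows give the dual system: 4·y_yeast + 2·y_labor = 44 and 5·y_yeast + 4·y_labor = 62.5.
Solving: y_yeast = 8.5, y_labor = 5.
Reduced cost of croissants: c₃ − yᵀa₃ = 39.5 − (8.5·3 + 5·4) = 39.5 − 45.5 = -6.

-6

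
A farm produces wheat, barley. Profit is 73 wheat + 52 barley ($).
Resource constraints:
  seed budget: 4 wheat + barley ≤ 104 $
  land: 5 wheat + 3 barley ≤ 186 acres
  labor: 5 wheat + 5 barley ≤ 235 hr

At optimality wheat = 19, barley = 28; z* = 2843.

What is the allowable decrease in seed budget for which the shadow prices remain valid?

Binding constraints: seed budget, labor. The basis is B = [[4,1],[5,5]] with det 15.
Per unit decrease in seed budget, x* moves by d = (-0.3333, 0.3333).
The basis stays optimal until wheat reaches 0; allowable decrease = 57 $.

57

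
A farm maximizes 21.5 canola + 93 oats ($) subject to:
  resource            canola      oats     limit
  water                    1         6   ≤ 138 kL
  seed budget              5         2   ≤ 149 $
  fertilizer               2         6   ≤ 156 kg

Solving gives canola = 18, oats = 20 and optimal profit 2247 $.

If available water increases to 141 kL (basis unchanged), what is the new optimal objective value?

2275.5

At the optimum: water uses 138 of 138 (binding); seed budget uses 130 of 149 (slack = 19); fertilizer uses 156 of 156 (binding).
By complementary slackness, y = 0 for the non-binding constraint.
From A_Bᵀ y = c: 1·y_water + 2·y_fertilizer = 21.5; 6·y_water + 6·y_fertilizer = 93.
This yields shadow prices y_water = 9.5, y_fertilizer = 6.
Δz = y_water·Δb = 9.5 × (3) = 28.5, so new z* = 2247 + 28.5 = 2275.5.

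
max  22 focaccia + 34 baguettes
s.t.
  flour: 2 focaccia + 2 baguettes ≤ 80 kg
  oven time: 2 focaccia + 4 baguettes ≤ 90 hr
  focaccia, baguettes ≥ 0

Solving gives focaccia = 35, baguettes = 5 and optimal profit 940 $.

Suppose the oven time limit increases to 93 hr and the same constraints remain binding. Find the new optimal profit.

At the optimum: flour uses 80 of 80 (binding); oven time uses 90 of 90 (binding).
The binding rows give the dual system: 2·y_flour + 2·y_oven time = 22 and 2·y_flour + 4·y_oven time = 34.
→ y_flour = 5 and y_oven time = 6.
Δz = y_oven time·Δb = 6 × (3) = 18, so new z* = 940 + 18 = 958.

958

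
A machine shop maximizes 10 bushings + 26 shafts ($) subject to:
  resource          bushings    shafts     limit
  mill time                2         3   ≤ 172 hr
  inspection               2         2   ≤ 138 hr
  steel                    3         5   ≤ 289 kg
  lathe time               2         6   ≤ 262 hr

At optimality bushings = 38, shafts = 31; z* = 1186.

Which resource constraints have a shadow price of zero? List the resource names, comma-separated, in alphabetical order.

mill time: 169/172 (slack 3)
inspection: 138/138 (binding)
steel: 269/289 (slack 20)
lathe time: 262/262 (binding)
By complementary slackness, a constraint with positive slack has shadow price 0 → mill time, steel.

mill time, steel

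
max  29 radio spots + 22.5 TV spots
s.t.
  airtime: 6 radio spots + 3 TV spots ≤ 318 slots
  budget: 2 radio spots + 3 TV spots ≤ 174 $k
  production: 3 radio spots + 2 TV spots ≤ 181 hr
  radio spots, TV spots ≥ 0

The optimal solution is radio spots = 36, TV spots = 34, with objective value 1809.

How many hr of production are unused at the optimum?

5

production used = 3·36 + 2·34 = 176; slack = 181 − 176 = 5.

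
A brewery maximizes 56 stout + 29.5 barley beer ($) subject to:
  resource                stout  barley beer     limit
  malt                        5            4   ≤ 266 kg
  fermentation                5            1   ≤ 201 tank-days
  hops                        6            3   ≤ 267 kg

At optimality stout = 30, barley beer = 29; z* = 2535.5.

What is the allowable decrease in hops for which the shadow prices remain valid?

Binding constraints: malt, hops. The basis is B = [[5,4],[6,3]] with det -9.
Per unit decrease in hops, x* moves by d = (-0.4444, 0.5556).
The basis stays optimal until stout reaches 0; allowable decrease = 67.5 kg.

67.5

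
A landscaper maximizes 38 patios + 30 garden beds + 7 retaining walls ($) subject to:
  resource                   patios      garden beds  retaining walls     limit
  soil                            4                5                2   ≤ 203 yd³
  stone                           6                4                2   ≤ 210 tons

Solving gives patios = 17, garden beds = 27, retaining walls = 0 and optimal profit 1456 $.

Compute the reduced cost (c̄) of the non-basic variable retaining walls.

Check each constraint at x*: soil 203/203 (tight); stone 210/210 (tight).
The binding rows give the dual system: 4·y_soil + 6·y_stone = 38 and 5·y_soil + 4·y_stone = 30.
Solving: y_soil = 2, y_stone = 5.
Reduced cost of retaining walls: c₃ − yᵀa₃ = 7 − (2·2 + 5·2) = 7 − 14 = -7.

-7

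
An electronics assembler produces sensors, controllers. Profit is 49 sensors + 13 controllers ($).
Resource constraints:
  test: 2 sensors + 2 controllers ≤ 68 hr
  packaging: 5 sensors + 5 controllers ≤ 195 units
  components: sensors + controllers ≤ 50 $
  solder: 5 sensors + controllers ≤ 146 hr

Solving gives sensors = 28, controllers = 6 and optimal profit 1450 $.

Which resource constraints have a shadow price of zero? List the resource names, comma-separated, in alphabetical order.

test: 68/68 (binding)
packaging: 170/195 (slack 25)
components: 34/50 (slack 16)
solder: 146/146 (binding)
By complementary slackness, a constraint with positive slack has shadow price 0 → components, packaging.

components, packaging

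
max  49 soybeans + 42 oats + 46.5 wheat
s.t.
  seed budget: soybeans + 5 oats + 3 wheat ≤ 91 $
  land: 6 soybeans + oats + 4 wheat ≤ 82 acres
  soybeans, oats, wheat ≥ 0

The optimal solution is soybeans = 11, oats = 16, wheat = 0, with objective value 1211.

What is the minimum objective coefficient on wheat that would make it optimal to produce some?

49

At the optimum: seed budget uses 91 of 91 (binding); land uses 82 of 82 (binding).
The binding rows give the dual system: 1·y_seed budget + 6·y_land = 49 and 5·y_seed budget + 1·y_land = 42.
→ y_seed budget = 7 and y_land = 7.
wheat enters the basis when its profit ≥ yᵀa₃ = 7·3 + 7·4 = 49.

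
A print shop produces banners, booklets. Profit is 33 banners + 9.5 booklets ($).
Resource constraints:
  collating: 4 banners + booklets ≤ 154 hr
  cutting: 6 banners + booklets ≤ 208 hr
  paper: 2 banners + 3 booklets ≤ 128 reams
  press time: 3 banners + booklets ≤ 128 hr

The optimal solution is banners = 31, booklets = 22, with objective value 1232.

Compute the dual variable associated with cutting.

At the optimum: collating uses 146 of 154 (slack = 8); cutting uses 208 of 208 (binding); paper uses 128 of 128 (binding); press time uses 115 of 128 (slack = 13).
Slack constraints have shadow price 0 (complementary slackness).
Dual feasibility on the basic columns requires 6·y_cutting + 2·y_paper = 33, 1·y_cutting + 3·y_paper = 9.5.
This yields shadow prices y_cutting = 5, y_paper = 1.5.
Shadow price of cutting = 5.

5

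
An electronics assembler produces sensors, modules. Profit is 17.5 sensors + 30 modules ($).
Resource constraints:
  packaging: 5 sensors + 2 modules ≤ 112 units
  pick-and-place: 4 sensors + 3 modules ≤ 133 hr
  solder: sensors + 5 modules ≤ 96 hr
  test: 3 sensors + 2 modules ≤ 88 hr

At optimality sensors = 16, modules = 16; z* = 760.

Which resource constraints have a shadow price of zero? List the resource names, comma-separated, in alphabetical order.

pick-and-place, test

packaging: 112/112 (binding)
pick-and-place: 112/133 (slack 21)
solder: 96/96 (binding)
test: 80/88 (slack 8)
By complementary slackness, a constraint with positive slack has shadow price 0 → pick-and-place, test.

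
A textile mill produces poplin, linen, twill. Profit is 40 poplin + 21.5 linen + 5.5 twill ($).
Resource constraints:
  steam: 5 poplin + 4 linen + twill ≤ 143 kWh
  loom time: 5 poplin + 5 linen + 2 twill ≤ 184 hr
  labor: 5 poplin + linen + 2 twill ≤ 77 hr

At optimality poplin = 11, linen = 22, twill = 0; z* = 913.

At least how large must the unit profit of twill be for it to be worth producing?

11.5

At the optimum: steam uses 143 of 143 (binding); loom time uses 165 of 184 (slack = 19); labor uses 77 of 77 (binding).
By complementary slackness, y = 0 for the non-binding constraint.
Dual feasibility on the basic columns requires 5·y_steam + 5·y_labor = 40, 4·y_steam + 1·y_labor = 21.5.
Solving: y_steam = 4.5, y_labor = 3.5.
twill enters the basis when its profit ≥ yᵀa₃ = 4.5·1 + 3.5·2 = 11.5.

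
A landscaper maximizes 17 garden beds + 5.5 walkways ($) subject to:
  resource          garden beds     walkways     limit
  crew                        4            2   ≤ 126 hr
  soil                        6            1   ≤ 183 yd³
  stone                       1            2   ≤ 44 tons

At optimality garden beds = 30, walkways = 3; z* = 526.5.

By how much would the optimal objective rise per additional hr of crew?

At the optimum: crew uses 126 of 126 (binding); soil uses 183 of 183 (binding); stone uses 36 of 44 (slack = 8).
Since stone is not tight, its dual is 0.
Dual feasibility on the basic columns requires 4·y_crew + 6·y_soil = 17, 2·y_crew + 1·y_soil = 5.5.
Solving: y_crew = 2, y_soil = 1.5.
Shadow price of crew = 2.

2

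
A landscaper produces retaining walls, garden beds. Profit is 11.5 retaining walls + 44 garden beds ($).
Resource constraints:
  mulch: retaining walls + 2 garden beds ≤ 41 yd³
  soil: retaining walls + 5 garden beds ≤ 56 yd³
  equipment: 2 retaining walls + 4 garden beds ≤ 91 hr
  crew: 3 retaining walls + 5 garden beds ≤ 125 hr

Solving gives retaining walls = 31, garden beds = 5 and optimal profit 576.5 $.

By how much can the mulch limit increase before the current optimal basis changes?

2.1

Binding constraints: mulch, soil. The basis is B = [[1,2],[1,5]] with det 3.
Per unit increase in mulch, x* moves by d = (1.6667, -0.3333).
The basis stays optimal until crew becomes binding; allowable increase = 2.1 yd³.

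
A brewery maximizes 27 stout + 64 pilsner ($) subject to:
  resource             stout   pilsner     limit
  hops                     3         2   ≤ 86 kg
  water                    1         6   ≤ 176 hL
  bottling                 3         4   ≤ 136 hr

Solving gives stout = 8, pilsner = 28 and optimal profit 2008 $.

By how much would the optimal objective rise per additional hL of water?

At the optimum: hops uses 80 of 86 (slack = 6); water uses 176 of 176 (binding); bottling uses 136 of 136 (binding).
Slack constraints have shadow price 0 (complementary slackness).
The binding rows give the dual system: 1·y_water + 3·y_bottling = 27 and 6·y_water + 4·y_bottling = 64.
Solving: y_water = 6, y_bottling = 7.
Shadow price of water = 6.

6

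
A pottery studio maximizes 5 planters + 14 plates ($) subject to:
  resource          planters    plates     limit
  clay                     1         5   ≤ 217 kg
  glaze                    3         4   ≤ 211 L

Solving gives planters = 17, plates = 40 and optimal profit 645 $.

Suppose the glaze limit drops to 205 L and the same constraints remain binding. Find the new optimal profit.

639

Check each constraint at x*: clay 217/217 (tight); glaze 211/211 (tight).
The binding rows give the dual system: 1·y_clay + 3·y_glaze = 5 and 5·y_clay + 4·y_glaze = 14.
Solving: y_clay = 2, y_glaze = 1.
Δz = y_glaze·Δb = 1 × (-6) = -6, so new z* = 645 − 6 = 639.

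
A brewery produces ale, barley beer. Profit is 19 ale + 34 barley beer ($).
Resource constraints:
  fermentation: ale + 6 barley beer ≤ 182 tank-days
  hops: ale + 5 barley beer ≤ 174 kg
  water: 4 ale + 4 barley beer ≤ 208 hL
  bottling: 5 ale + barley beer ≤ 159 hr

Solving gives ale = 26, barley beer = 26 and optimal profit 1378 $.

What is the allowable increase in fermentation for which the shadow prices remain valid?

22.5

Binding constraints: fermentation, water. The basis is B = [[1,6],[4,4]] with det -20.
Per unit increase in fermentation, x* moves by d = (-0.2, 0.2).
The basis stays optimal until hops becomes binding; allowable increase = 22.5 tank-days.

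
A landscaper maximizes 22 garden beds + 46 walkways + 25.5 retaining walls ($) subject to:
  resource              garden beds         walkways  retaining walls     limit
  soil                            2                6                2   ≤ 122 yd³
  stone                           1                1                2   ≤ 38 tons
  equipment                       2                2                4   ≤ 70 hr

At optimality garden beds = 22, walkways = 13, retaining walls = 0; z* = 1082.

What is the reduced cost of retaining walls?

-6.5

Binding: soil and equipment. Non-binding: stone (3 unused).
By complementary slackness, y = 0 for the non-binding constraint.
Dual feasibility on the basic columns requires 2·y_soil + 2·y_equipment = 22, 6·y_soil + 2·y_equipment = 46.
→ y_soil = 6 and y_equipment = 5.
Reduced cost of retaining walls: c₃ − yᵀa₃ = 25.5 − (6·2 + 5·4) = 25.5 − 32 = -6.5.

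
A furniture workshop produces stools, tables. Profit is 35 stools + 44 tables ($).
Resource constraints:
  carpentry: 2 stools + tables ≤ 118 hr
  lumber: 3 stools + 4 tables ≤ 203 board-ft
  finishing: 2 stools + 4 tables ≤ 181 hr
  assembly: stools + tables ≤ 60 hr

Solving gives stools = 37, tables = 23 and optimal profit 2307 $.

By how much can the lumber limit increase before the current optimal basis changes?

7.5

Binding constraints: lumber, assembly. The basis is B = [[3,4],[1,1]] with det -1.
Per unit increase in lumber, x* moves by d = (-1, 1).
The basis stays optimal until finishing becomes binding; allowable increase = 7.5 board-ft.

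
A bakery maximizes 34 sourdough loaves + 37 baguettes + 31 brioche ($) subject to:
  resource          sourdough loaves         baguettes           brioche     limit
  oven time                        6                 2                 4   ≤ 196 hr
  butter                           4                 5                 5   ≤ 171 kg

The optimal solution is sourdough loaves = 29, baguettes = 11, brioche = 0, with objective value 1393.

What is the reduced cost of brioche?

Check each constraint at x*: oven time 196/196 (tight); butter 171/171 (tight).
From A_Bᵀ y = c: 6·y_oven time + 4·y_butter = 34; 2·y_oven time + 5·y_butter = 37.
This yields shadow prices y_oven time = 1, y_butter = 7.
Reduced cost of brioche: c₃ − yᵀa₃ = 31 − (1·4 + 7·5) = 31 − 39 = -8.

-8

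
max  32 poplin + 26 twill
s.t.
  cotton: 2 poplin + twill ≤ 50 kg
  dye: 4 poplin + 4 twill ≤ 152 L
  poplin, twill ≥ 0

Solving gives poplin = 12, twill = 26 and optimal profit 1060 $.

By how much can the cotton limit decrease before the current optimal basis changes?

Binding constraints: cotton, dye. The basis is B = [[2,1],[4,4]] with det 4.
Per unit decrease in cotton, x* moves by d = (-1, 1).
The basis stays optimal until poplin reaches 0; allowable decrease = 12 kg.

12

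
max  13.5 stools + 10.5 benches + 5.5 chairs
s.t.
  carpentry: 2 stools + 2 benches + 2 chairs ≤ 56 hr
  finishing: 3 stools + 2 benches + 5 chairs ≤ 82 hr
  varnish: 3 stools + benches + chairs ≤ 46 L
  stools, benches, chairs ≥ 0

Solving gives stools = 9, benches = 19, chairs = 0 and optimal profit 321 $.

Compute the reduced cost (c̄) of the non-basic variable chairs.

At the optimum: carpentry uses 56 of 56 (binding); finishing uses 65 of 82 (slack = 17); varnish uses 46 of 46 (binding).
Slack constraints have shadow price 0 (complementary slackness).
Dual feasibility on the basic columns requires 2·y_carpentry + 3·y_varnish = 13.5, 2·y_carpentry + 1·y_varnish = 10.5.
→ y_carpentry = 4.5 and y_varnish = 1.5.
Reduced cost of chairs: c₃ − yᵀa₃ = 5.5 − (4.5·2 + 1.5·1) = 5.5 − 10.5 = -5.

-5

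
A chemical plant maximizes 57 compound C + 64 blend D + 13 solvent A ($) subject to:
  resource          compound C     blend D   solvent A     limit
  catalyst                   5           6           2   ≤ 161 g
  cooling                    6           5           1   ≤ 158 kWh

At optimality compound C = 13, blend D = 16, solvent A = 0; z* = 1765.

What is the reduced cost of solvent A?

-7

At the optimum: catalyst uses 161 of 161 (binding); cooling uses 158 of 158 (binding).
The binding rows give the dual system: 5·y_catalyst + 6·y_cooling = 57 and 6·y_catalyst + 5·y_cooling = 64.
This yields shadow prices y_catalyst = 9, y_cooling = 2.
Reduced cost of solvent A: c₃ − yᵀa₃ = 13 − (9·2 + 2·1) = 13 − 20 = -7.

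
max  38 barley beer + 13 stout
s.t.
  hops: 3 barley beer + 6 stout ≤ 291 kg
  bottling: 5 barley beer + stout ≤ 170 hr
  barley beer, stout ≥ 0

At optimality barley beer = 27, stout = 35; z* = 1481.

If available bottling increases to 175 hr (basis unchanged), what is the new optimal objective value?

Both hops and bottling are binding at x*.
From A_Bᵀ y = c: 3·y_hops + 5·y_bottling = 38; 6·y_hops + 1·y_bottling = 13.
Solving: y_hops = 1, y_bottling = 7.
Δz = y_bottling·Δb = 7 × (5) = 35, so new z* = 1481 + 35 = 1516.

1516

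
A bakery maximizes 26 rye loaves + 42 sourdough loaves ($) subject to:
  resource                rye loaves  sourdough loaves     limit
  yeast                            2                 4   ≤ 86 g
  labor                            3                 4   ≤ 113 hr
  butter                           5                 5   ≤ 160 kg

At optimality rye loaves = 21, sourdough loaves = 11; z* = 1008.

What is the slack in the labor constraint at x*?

6

labor used = 3·21 + 4·11 = 107; slack = 113 − 107 = 6.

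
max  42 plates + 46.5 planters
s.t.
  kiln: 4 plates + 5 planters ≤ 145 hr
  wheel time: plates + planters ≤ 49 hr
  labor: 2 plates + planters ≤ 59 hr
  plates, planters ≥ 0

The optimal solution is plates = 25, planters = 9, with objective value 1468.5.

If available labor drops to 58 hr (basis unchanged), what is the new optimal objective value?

1464.5

At the optimum: kiln uses 145 of 145 (binding); wheel time uses 34 of 49 (slack = 15); labor uses 59 of 59 (binding).
Since wheel time is not tight, its dual is 0.
From A_Bᵀ y = c: 4·y_kiln + 2·y_labor = 42; 5·y_kiln + 1·y_labor = 46.5.
→ y_kiln = 8.5 and y_labor = 4.
Δz = y_labor·Δb = 4 × (-1) = -4, so new z* = 1468.5 − 4 = 1464.5.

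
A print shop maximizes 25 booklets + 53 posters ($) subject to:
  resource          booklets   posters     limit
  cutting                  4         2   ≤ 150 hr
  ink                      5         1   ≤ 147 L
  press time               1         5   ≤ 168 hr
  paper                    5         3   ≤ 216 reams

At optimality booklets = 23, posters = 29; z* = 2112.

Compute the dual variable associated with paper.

Check each constraint at x*: cutting 150/150 (tight); ink 144/147 (slack 3); press time 168/168 (tight); paper 202/216 (slack 14).
Since ink, paper are not tight, their duals are 0.
Dual feasibility on the basic columns requires 4·y_cutting + 1·y_press time = 25, 2·y_cutting + 5·y_press time = 53.
This yields shadow prices y_cutting = 4, y_press time = 9.
Shadow price of paper = 0.

0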